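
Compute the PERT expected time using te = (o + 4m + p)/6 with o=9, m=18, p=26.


te = (o + 4m + p) / 6
= (9 + 4×18 + 26) / 6
= (9 + 72 + 26) / 6
= 107 / 6
= 17.83


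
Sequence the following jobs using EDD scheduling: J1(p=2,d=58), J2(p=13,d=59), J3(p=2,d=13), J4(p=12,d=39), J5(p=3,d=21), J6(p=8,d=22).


EDD: sort by earliest due date
  J3: d=13, p=2
  J5: d=21, p=3
  J6: d=22, p=8
  J4: d=39, p=12
  J1: d=58, p=2
  J2: d=59, p=13
Order: J3 → J5 → J6 → J4 → J1 → J2


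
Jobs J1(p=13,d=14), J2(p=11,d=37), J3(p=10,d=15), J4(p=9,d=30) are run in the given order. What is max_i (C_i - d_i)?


Lateness per job (L = C - d):
  J1: C=13, d=14, L=-1
  J2: C=24, d=37, L=-13
  J3: C=34, d=15, L=19
  J4: C=43, d=30, L=13
Lmax = max(-1, -13, 19, 13)
= 19


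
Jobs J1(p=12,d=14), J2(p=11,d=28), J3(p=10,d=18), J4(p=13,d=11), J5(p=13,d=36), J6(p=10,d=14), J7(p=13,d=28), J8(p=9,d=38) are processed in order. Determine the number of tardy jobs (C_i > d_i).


Completion vs due date:
  J1: C=12, d=14 → on time
  J2: C=23, d=28 → on time
  J3: C=33, d=18 → TARDY
  J4: C=46, d=11 → TARDY
  J5: C=59, d=36 → TARDY
  J6: C=69, d=14 → TARDY
  J7: C=82, d=28 → TARDY
  J8: C=91, d=38 → TARDY
Tardy jobs: J3, J4, J5, J6, J7, J8
Count = 6


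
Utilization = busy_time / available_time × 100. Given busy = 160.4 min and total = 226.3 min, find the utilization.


Utilization = busy / total × 100
= 160.4 / 226.3 × 100
= 70.9%


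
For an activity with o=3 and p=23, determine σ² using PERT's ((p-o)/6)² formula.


σ² = ((p - o) / 6)² = (p - o)² / 36
= (23 - 3)² / 36
= 20² / 36
= 400 / 36
= 11.1111


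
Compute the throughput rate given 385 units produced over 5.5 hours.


Throughput = units / time
= 385 / 5.5
= 70.0 units/hour


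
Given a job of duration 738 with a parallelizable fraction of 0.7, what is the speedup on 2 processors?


Amdahl's law: T_p = T × ((1-p) + p/N)
= 738 × ((1-0.7) + 0.7/2)
= 738 × (0.30 + 0.3500)
= 738 × 0.6500
= 479.70
Speedup = 738/479.70
= 1.54×


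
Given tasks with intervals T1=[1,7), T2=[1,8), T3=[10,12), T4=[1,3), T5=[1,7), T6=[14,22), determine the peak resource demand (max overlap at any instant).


Check each time point for overlaps:
  t=1: 4 tasks active (T1, T2, T4, T5)
Max concurrent = 4


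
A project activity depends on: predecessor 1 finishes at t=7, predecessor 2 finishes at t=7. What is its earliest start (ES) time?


ES = max of all predecessor completion times
Predecessors: [7, 7]
ES = max(7, 7)
= 7


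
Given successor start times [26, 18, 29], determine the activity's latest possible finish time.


LF = min of all successor start times
Successors start at: [26, 18, 29]
LF = min(26, 18, 29)
= 18


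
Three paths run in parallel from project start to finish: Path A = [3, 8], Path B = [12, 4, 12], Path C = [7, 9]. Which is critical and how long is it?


Path A: 3 + 8 = 11
Path B: 12 + 4 + 12 = 28
Path C: 7 + 9 = 16
Critical path = longest = max(11, 28, 16)
= 28 (Path B)


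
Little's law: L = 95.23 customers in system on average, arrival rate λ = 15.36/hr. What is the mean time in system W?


Little's law: L = λW → W = L / λ
= 95.23 / 15.36
= 6.20 hours


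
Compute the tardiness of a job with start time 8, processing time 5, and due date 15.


Completion = start + processing = 8 + 5 = 13
Tardiness = max(0, C - d) = max(0, 13 - 15)
= max(0, -2)
= 0


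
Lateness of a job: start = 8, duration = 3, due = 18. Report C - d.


Completion = 8 + 3 = 11
Lateness = C - d = 11 - 18
= -7


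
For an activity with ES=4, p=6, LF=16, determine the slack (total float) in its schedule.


EF = ES + duration = 4 + 6 = 10
LS = LF - duration = 16 - 6 = 10
Total Float = LF - EF = 16 - 10
(or LS - ES = 10 - 4)
= 6


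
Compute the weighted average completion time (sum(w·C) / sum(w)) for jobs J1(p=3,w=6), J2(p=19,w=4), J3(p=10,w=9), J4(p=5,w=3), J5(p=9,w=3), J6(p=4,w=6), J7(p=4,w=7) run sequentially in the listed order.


Completion times:
  J1: C=3, w×C=6×3=18
  J2: C=22, w×C=4×22=88
  J3: C=32, w×C=9×32=288
  J4: C=37, w×C=3×37=111
  J5: C=46, w×C=3×46=138
  J6: C=50, w×C=6×50=300
  J7: C=54, w×C=7×54=378
Sum w×C = 1321
Sum w = 38
Weighted avg = 1321/38
= 34.76


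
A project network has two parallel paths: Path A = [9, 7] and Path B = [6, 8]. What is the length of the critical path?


Path A: 9 + 7 = 16
Path B: 6 + 8 = 14
Critical path = longest = max(16, 14)
= 16 (Path A)


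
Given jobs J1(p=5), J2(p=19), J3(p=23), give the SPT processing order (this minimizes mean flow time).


SPT: sort by shortest processing time
  J1: p=5
  J2: p=19
  J3: p=23
Order: J1 → J2 → J3


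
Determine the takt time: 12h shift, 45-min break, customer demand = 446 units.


Available = 12×60 - 45 = 675 min
Takt time = 675 / 446
= 1.51 min/unit


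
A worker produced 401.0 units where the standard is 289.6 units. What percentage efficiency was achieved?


Efficiency = (actual / standard) × 100
= (401.0 / 289.6) × 100
= 138.5%


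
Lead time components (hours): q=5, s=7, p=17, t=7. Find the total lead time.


Lead time = queue + setup + processing + transit
= 5 + 7 + 17 + 7
= 36 hours


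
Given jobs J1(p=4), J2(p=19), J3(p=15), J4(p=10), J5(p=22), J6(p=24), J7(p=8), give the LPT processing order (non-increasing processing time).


LPT: sort by longest processing time first
  J6: p=24
  J5: p=22
  J2: p=19
  J3: p=15
  J4: p=10
  J7: p=8
  J1: p=4
Order: J6 → J5 → J2 → J3 → J4 → J7 → J1


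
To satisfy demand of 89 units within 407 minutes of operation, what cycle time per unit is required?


Cycle time = available time / demand
= 407 / 89
= 4.57 min/unit


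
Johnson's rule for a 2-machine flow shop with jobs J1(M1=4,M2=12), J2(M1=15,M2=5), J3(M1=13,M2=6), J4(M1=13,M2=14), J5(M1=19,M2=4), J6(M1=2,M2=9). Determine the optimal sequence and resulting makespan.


Johnson's rule:
Group 1 (M1≤M2, sort by M1): ['J6', 'J1', 'J4']
Group 2 (M1>M2, sort desc M2): ['J3', 'J2', 'J5']
Sequence: J6 → J1 → J4 → J3 → J2 → J5
Makespan calculation:
  J6: M1 done=2, M2 done=11
  J1: M1 done=6, M2 done=23
  J4: M1 done=19, M2 done=37
  J3: M1 done=32, M2 done=43
  J2: M1 done=47, M2 done=52
  J5: M1 done=66, M2 done=70
= Sequence: J6 → J1 → J4 → J3 → J2 → J5, Makespan: 70


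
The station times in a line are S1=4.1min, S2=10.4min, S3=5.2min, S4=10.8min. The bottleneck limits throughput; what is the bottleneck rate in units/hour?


Bottleneck = longest station time
Station times: [4.1, 10.4, 5.2, 10.8]
Max = 10.8 min
Rate = 60 / 10.8
= 5.56 units/hour (bottleneck: 10.8min)


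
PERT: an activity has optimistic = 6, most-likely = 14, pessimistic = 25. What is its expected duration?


te = (o + 4m + p) / 6
= (6 + 4×14 + 25) / 6
= (6 + 56 + 25) / 6
= 87 / 6
= 14.50


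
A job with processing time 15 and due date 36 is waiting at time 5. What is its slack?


Slack = due - current_time - processing
= 36 - 5 - 15
= 16


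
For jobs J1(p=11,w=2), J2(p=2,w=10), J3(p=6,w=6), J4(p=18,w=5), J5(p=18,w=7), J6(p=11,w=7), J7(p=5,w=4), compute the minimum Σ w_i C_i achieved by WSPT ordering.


WSPT order (by p/w): J2 → J3 → J7 → J6 → J5 → J4 → J1
  J2: C=2, w·C=10×2=20
  J3: C=8, w·C=6×8=48
  J7: C=13, w·C=4×13=52
  J6: C=24, w·C=7×24=168
  J5: C=42, w·C=7×42=294
  J4: C=60, w·C=5×60=300
  J1: C=71, w·C=2×71=142
Σ w·C = 1024
= 1024


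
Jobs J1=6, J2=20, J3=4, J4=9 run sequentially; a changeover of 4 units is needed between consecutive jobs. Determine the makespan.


Makespan = Σ processing + (n-1) × setup
= (6 + 20 + 4 + 9) + (4-1)×4
= 39 + 12
= 51 time units


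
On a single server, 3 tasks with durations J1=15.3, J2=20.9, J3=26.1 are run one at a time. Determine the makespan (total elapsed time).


Sequential makespan: sum all processing times
= 15.3 + 20.9 + 26.1
= 62.3 time units


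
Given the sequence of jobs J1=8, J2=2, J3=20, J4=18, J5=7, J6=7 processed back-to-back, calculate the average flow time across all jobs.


Completion times:
  J1: completes at 8
  J2: completes at 10
  J3: completes at 30
  J4: completes at 48
  J5: completes at 55
  J6: completes at 62
Sum = 213
Average = 213/6
= 35.50


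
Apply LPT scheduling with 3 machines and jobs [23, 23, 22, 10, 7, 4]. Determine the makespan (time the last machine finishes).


Jobs (LPT sorted): [23, 23, 22, 10, 7, 4]
Machines: 3
  J=23 → Machine 1 (load: 0+23=23)
  J=23 → Machine 2 (load: 0+23=23)
  J=22 → Machine 3 (load: 0+22=22)
  J=10 → Machine 3 (load: 22+10=32)
  J=7 → Machine 1 (load: 23+7=30)
  J=4 → Machine 2 (load: 23+4=27)
Machine loads: [30, 27, 32]
Makespan = max = 32 time units


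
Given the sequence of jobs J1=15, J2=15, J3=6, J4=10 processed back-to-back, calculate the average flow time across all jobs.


Completion times:
  J1: completes at 15
  J2: completes at 30
  J3: completes at 36
  J4: completes at 46
Sum = 127
Average = 127/4
= 31.75


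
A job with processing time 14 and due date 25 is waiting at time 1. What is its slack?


Slack = due - current_time - processing
= 25 - 1 - 14
= 10


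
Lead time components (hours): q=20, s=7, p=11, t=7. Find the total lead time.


Lead time = queue + setup + processing + transit
= 20 + 7 + 11 + 7
= 45 hours


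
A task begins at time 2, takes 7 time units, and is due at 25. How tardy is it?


Completion = start + processing = 2 + 7 = 9
Tardiness = max(0, C - d) = max(0, 9 - 25)
= max(0, -16)
= 0


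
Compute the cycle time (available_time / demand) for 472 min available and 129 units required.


Cycle time = available time / demand
= 472 / 129
= 3.66 min/unit


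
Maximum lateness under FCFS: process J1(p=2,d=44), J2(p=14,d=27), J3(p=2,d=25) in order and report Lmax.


Lateness per job (L = C - d):
  J1: C=2, d=44, L=-42
  J2: C=16, d=27, L=-11
  J3: C=18, d=25, L=-7
Lmax = max(-42, -11, -7)
= -7


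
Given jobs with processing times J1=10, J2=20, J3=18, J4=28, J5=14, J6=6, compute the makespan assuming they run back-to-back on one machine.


Sequential makespan: sum all processing times
= 10 + 20 + 18 + 28 + 14 + 6
= 96 time units


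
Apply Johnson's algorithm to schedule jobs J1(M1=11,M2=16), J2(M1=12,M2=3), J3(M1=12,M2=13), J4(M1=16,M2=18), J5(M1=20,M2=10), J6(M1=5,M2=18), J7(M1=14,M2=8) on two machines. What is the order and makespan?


Johnson's rule:
Group 1 (M1≤M2, sort by M1): ['J6', 'J1', 'J3', 'J4']
Group 2 (M1>M2, sort desc M2): ['J5', 'J7', 'J2']
Sequence: J6 → J1 → J3 → J4 → J5 → J7 → J2
Makespan calculation:
  J6: M1 done=5, M2 done=23
  J1: M1 done=16, M2 done=39
  J3: M1 done=28, M2 done=52
  J4: M1 done=44, M2 done=70
  J5: M1 done=64, M2 done=80
  J7: M1 done=78, M2 done=88
  J2: M1 done=90, M2 done=93
= Sequence: J6 → J1 → J3 → J4 → J5 → J7 → J2, Makespan: 93


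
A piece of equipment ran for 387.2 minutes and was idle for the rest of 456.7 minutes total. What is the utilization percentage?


Utilization = busy / total × 100
= 387.2 / 456.7 × 100
= 84.8%


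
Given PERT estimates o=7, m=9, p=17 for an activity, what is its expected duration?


te = (o + 4m + p) / 6
= (7 + 4×9 + 17) / 6
= (7 + 36 + 17) / 6
= 60 / 6
= 10.00


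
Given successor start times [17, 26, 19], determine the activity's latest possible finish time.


LF = min of all successor start times
Successors start at: [17, 26, 19]
LF = min(17, 26, 19)
= 17


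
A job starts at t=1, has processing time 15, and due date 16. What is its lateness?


Completion = 1 + 15 = 16
Lateness = C - d = 16 - 16
= 0


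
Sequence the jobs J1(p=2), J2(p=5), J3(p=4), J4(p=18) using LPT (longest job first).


LPT: sort by longest processing time first
  J4: p=18
  J2: p=5
  J3: p=4
  J1: p=2
Order: J4 → J2 → J3 → J1


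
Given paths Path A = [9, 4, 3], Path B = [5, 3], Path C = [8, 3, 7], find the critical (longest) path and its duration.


Path A: 9 + 4 + 3 = 16
Path B: 5 + 3 = 8
Path C: 8 + 3 + 7 = 18
Critical path = longest = max(16, 8, 18)
= 18 (Path C)


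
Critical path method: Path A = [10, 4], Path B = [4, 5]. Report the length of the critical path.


Path A: 10 + 4 = 14
Path B: 4 + 5 = 9
Critical path = longest = max(14, 9)
= 14 (Path A)


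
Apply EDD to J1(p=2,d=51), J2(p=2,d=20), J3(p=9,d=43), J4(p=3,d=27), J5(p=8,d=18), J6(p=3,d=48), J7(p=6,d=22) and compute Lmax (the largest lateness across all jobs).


EDD order: J5 → J2 → J7 → J4 → J3 → J6 → J1
Completion and lateness:
  J5: C=8, d=18, L=8-18=-10
  J2: C=10, d=20, L=10-20=-10
  J7: C=16, d=22, L=16-22=-6
  J4: C=19, d=27, L=19-27=-8
  J3: C=28, d=43, L=28-43=-15
  J6: C=31, d=48, L=31-48=-17
  J1: C=33, d=51, L=33-51=-18
Lmax = max(-10, -10, -6, -8, -15, -17, -18)
= -6


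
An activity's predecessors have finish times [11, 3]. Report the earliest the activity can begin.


ES = max of all predecessor completion times
Predecessors: [11, 3]
ES = max(11, 3)
= 11


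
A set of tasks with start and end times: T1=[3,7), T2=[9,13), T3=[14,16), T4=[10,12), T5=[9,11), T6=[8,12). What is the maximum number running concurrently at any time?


Check each time point for overlaps:
  t=10: 4 tasks active (T2, T4, T5, T6)
Max concurrent = 4


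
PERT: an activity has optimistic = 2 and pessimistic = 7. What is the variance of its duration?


σ² = ((p - o) / 6)² = (p - o)² / 36
= (7 - 2)² / 36
= 5² / 36
= 25 / 36
= 0.6944


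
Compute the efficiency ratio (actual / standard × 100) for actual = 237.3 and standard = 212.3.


Efficiency = (actual / standard) × 100
= (237.3 / 212.3) × 100
= 111.8%


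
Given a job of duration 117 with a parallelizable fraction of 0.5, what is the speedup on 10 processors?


Amdahl's law: T_p = T × ((1-p) + p/N)
= 117 × ((1-0.5) + 0.5/10)
= 117 × (0.50 + 0.0500)
= 117 × 0.5500
= 64.35
Speedup = 117/64.35
= 1.82×


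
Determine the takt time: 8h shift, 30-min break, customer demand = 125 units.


Available = 8×60 - 30 = 450 min
Takt time = 450 / 125
= 3.60 min/unit


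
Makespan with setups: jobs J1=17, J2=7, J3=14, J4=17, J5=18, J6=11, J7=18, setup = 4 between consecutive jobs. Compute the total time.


Makespan = Σ processing + (n-1) × setup
= (17 + 7 + 14 + 17 + 18 + 11 + 18) + (7-1)×4
= 102 + 24
= 126 time units


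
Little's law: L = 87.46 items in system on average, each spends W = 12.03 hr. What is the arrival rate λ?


Little's law: L = λW → λ = L / W
= 87.46 / 12.03
= 7.27 per hour


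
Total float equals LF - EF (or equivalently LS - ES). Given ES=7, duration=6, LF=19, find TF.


EF = ES + duration = 7 + 6 = 13
LS = LF - duration = 19 - 6 = 13
Total Float = LF - EF = 19 - 13
(or LS - ES = 13 - 7)
= 6


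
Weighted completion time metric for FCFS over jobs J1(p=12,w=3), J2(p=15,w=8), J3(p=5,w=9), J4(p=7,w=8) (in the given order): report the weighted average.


Completion times:
  J1: C=12, w×C=3×12=36
  J2: C=27, w×C=8×27=216
  J3: C=32, w×C=9×32=288
  J4: C=39, w×C=8×39=312
Sum w×C = 852
Sum w = 28
Weighted avg = 852/28
= 30.43


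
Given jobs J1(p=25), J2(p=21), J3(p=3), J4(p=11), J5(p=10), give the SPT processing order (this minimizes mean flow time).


SPT: sort by shortest processing time
  J3: p=3
  J5: p=10
  J4: p=11
  J2: p=21
  J1: p=25
Order: J3 → J5 → J4 → J2 → J1


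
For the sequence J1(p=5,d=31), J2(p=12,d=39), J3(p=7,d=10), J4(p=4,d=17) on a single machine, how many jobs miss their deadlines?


Completion vs due date:
  J1: C=5, d=31 → on time
  J2: C=17, d=39 → on time
  J3: C=24, d=10 → TARDY
  J4: C=28, d=17 → TARDY
Tardy jobs: J3, J4
Count = 2


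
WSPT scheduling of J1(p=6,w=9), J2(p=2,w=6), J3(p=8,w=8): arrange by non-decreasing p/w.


WSPT (Smith's rule): sort by p/w ascending
  J2: p/w = 2/6 = 0.333
  J1: p/w = 6/9 = 0.667
  J3: p/w = 8/8 = 1.000
Order: J2 → J1 → J3


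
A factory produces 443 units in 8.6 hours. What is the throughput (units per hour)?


Throughput = units / time
= 443 / 8.6
= 51.5 units/hour


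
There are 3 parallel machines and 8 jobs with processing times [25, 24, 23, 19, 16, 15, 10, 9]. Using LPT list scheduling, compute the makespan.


Jobs (LPT sorted): [25, 24, 23, 19, 16, 15, 10, 9]
Machines: 3
  J=25 → Machine 1 (load: 0+25=25)
  J=24 → Machine 2 (load: 0+24=24)
  J=23 → Machine 3 (load: 0+23=23)
  J=19 → Machine 3 (load: 23+19=42)
  J=16 → Machine 2 (load: 24+16=40)
  J=15 → Machine 1 (load: 25+15=40)
  J=10 → Machine 1 (load: 40+10=50)
  J=9 → Machine 2 (load: 40+9=49)
Machine loads: [50, 49, 42]
Makespan = max = 50 time units


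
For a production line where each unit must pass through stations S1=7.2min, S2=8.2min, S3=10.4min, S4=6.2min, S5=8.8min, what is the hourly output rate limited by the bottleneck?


Bottleneck = longest station time
Station times: [7.2, 8.2, 10.4, 6.2, 8.8]
Max = 10.4 min
Rate = 60 / 10.4
= 5.77 units/hour (bottleneck: 10.4min)


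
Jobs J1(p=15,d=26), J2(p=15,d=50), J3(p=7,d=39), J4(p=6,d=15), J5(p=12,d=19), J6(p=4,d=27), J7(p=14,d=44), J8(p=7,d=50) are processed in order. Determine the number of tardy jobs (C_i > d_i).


Completion vs due date:
  J1: C=15, d=26 → on time
  J2: C=30, d=50 → on time
  J3: C=37, d=39 → on time
  J4: C=43, d=15 → TARDY
  J5: C=55, d=19 → TARDY
  J6: C=59, d=27 → TARDY
  J7: C=73, d=44 → TARDY
  J8: C=80, d=50 → TARDY
Tardy jobs: J4, J5, J6, J7, J8
Count = 5


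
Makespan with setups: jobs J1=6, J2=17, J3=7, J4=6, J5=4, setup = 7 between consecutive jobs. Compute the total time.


Makespan = Σ processing + (n-1) × setup
= (6 + 17 + 7 + 6 + 4) + (5-1)×7
= 40 + 28
= 68 time units


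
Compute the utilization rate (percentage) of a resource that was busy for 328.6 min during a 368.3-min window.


Utilization = busy / total × 100
= 328.6 / 368.3 × 100
= 89.2%


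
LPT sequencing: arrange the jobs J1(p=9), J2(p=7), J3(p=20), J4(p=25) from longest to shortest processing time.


LPT: sort by longest processing time first
  J4: p=25
  J3: p=20
  J1: p=9
  J2: p=7
Order: J4 → J3 → J1 → J2


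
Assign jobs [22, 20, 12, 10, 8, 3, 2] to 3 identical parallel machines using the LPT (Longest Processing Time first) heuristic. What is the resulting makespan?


Jobs (LPT sorted): [22, 20, 12, 10, 8, 3, 2]
Machines: 3
  J=22 → Machine 1 (load: 0+22=22)
  J=20 → Machine 2 (load: 0+20=20)
  J=12 → Machine 3 (load: 0+12=12)
  J=10 → Machine 3 (load: 12+10=22)
  J=8 → Machine 2 (load: 20+8=28)
  J=3 → Machine 1 (load: 22+3=25)
  J=2 → Machine 3 (load: 22+2=24)
Machine loads: [25, 28, 24]
Makespan = max = 28 time units


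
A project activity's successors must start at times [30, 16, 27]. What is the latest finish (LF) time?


LF = min of all successor start times
Successors start at: [30, 16, 27]
LF = min(30, 16, 27)
= 16


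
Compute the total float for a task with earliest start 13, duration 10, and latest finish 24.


EF = ES + duration = 13 + 10 = 23
LS = LF - duration = 24 - 10 = 14
Total Float = LF - EF = 24 - 23
(or LS - ES = 14 - 13)
= 1


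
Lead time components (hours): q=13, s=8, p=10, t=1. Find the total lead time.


Lead time = queue + setup + processing + transit
= 13 + 8 + 10 + 1
= 32 hours


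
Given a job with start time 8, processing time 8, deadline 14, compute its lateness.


Completion = 8 + 8 = 16
Lateness = C - d = 16 - 14
= 2


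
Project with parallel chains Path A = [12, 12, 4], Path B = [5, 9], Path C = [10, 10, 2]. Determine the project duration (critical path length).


Path A: 12 + 12 + 4 = 28
Path B: 5 + 9 = 14
Path C: 10 + 10 + 2 = 22
Critical path = longest = max(28, 14, 22)
= 28 (Path A)


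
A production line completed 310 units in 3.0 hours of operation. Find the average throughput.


Throughput = units / time
= 310 / 3.0
= 103.3 units/hour


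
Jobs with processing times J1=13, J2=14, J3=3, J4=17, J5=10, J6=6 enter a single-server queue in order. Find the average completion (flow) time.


Completion times:
  J1: completes at 13
  J2: completes at 27
  J3: completes at 30
  J4: completes at 47
  J5: completes at 57
  J6: completes at 63
Sum = 237
Average = 237/6
= 39.50


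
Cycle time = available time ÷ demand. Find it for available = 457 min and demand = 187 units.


Cycle time = available time / demand
= 457 / 187
= 2.44 min/unit


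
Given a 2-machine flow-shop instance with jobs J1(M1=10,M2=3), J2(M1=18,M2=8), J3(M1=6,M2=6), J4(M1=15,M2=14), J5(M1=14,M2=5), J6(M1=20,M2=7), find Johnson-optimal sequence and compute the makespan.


Johnson's rule:
Group 1 (M1≤M2, sort by M1): ['J3']
Group 2 (M1>M2, sort desc M2): ['J4', 'J2', 'J6', 'J5', 'J1']
Sequence: J3 → J4 → J2 → J6 → J5 → J1
Makespan calculation:
  J3: M1 done=6, M2 done=12
  J4: M1 done=21, M2 done=35
  J2: M1 done=39, M2 done=47
  J6: M1 done=59, M2 done=66
  J5: M1 done=73, M2 done=78
  J1: M1 done=83, M2 done=86
= Sequence: J3 → J4 → J2 → J6 → J5 → J1, Makespan: 86


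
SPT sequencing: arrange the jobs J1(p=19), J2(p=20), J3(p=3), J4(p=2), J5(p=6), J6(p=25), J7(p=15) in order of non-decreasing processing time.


SPT: sort by shortest processing time
  J4: p=2
  J3: p=3
  J5: p=6
  J7: p=15
  J1: p=19
  J2: p=20
  J6: p=25
Order: J4 → J3 → J5 → J7 → J1 → J2 → J6


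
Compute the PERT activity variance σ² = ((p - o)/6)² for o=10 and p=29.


σ² = ((p - o) / 6)² = (p - o)² / 36
= (29 - 10)² / 36
= 19² / 36
= 361 / 36
= 10.0278


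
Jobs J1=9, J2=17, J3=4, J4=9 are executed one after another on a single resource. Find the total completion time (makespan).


Sequential makespan: sum all processing times
= 9 + 17 + 4 + 9
= 39 time units


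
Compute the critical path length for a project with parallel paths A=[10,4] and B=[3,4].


Path A: 10 + 4 = 14
Path B: 3 + 4 = 7
Critical path = longest = max(14, 7)
= 14 (Path A)


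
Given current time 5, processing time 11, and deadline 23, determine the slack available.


Slack = due - current_time - processing
= 23 - 5 - 11
= 7


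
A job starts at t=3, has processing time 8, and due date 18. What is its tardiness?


Completion = start + processing = 3 + 8 = 11
Tardiness = max(0, C - d) = max(0, 11 - 18)
= max(0, -7)
= 0


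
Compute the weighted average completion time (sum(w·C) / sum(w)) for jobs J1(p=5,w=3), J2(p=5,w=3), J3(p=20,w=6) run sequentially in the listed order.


Completion times:
  J1: C=5, w×C=3×5=15
  J2: C=10, w×C=3×10=30
  J3: C=30, w×C=6×30=180
Sum w×C = 225
Sum w = 12
Weighted avg = 225/12
= 18.75


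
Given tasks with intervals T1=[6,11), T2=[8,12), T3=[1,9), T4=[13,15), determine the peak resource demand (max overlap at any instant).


Check each time point for overlaps:
  t=8: 3 tasks active (T1, T2, T3)
Max concurrent = 3


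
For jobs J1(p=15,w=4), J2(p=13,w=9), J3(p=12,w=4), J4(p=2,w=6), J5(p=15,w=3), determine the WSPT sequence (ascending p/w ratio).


WSPT (Smith's rule): sort by p/w ascending
  J4: p/w = 2/6 = 0.333
  J2: p/w = 13/9 = 1.444
  J3: p/w = 12/4 = 3.000
  J1: p/w = 15/4 = 3.750
  J5: p/w = 15/3 = 5.000
Order: J4 → J2 → J3 → J1 → J5


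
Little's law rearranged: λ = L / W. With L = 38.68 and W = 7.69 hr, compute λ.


Little's law: L = λW → λ = L / W
= 38.68 / 7.69
= 5.03 per hour


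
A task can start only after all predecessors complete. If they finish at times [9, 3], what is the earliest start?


ES = max of all predecessor completion times
Predecessors: [9, 3]
ES = max(9, 3)
= 9


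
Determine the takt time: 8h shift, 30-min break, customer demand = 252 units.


Available = 8×60 - 30 = 450 min
Takt time = 450 / 252
= 1.79 min/unit


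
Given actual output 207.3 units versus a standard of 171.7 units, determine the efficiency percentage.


Efficiency = (actual / standard) × 100
= (207.3 / 171.7) × 100
= 120.7%


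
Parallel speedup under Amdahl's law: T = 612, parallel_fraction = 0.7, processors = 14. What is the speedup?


Amdahl's law: T_p = T × ((1-p) + p/N)
= 612 × ((1-0.7) + 0.7/14)
= 612 × (0.30 + 0.0500)
= 612 × 0.3500
= 214.20
Speedup = 612/214.20
= 2.86×


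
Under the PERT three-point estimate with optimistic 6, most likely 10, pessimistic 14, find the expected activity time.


te = (o + 4m + p) / 6
= (6 + 4×10 + 14) / 6
= (6 + 40 + 14) / 6
= 60 / 6
= 10.00


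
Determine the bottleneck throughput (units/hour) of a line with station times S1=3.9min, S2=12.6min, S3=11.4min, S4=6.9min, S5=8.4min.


Bottleneck = longest station time
Station times: [3.9, 12.6, 11.4, 6.9, 8.4]
Max = 12.6 min
Rate = 60 / 12.6
= 4.76 units/hour (bottleneck: 12.6min)


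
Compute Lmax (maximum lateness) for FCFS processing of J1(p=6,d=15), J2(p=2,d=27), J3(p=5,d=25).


Lateness per job (L = C - d):
  J1: C=6, d=15, L=-9
  J2: C=8, d=27, L=-19
  J3: C=13, d=25, L=-12
Lmax = max(-9, -19, -12)
= -9


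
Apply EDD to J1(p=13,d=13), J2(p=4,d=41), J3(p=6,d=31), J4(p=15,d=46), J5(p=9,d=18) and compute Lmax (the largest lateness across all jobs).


EDD order: J1 → J5 → J3 → J2 → J4
Completion and lateness:
  J1: C=13, d=13, L=13-13=0
  J5: C=22, d=18, L=22-18=4
  J3: C=28, d=31, L=28-31=-3
  J2: C=32, d=41, L=32-41=-9
  J4: C=47, d=46, L=47-46=1
Lmax = max(0, 4, -3, -9, 1)
= 4


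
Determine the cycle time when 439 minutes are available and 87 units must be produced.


Cycle time = available time / demand
= 439 / 87
= 5.05 min/unit


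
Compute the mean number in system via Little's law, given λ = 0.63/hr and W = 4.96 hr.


Little's law: L = λ × W
= 0.63 × 4.96
= 3.12


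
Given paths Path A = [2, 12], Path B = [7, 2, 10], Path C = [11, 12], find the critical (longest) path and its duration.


Path A: 2 + 12 = 14
Path B: 7 + 2 + 10 = 19
Path C: 11 + 12 = 23
Critical path = longest = max(14, 19, 23)
= 23 (Path C)


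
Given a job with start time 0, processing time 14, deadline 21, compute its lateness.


Completion = 0 + 14 = 14
Lateness = C - d = 14 - 21
= -7


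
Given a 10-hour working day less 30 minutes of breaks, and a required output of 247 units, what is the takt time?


Available = 10×60 - 30 = 570 min
Takt time = 570 / 247
= 2.31 min/unit


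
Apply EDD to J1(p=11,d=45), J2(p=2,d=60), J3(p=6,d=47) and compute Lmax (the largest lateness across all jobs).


EDD order: J1 → J3 → J2
Completion and lateness:
  J1: C=11, d=45, L=11-45=-34
  J3: C=17, d=47, L=17-47=-30
  J2: C=19, d=60, L=19-60=-41
Lmax = max(-34, -30, -41)
= -30


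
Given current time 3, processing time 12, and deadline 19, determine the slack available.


Slack = due - current_time - processing
= 19 - 3 - 12
= 4


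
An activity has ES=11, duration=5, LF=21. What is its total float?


EF = ES + duration = 11 + 5 = 16
LS = LF - duration = 21 - 5 = 16
Total Float = LF - EF = 21 - 16
(or LS - ES = 16 - 11)
= 5


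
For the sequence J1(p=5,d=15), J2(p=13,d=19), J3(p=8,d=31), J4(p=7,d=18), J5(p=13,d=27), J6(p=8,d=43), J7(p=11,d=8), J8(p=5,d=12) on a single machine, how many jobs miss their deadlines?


Completion vs due date:
  J1: C=5, d=15 → on time
  J2: C=18, d=19 → on time
  J3: C=26, d=31 → on time
  J4: C=33, d=18 → TARDY
  J5: C=46, d=27 → TARDY
  J6: C=54, d=43 → TARDY
  J7: C=65, d=8 → TARDY
  J8: C=70, d=12 → TARDY
Tardy jobs: J4, J5, J6, J7, J8
Count = 5


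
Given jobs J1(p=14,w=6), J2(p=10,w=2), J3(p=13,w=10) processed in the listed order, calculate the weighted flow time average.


Completion times:
  J1: C=14, w×C=6×14=84
  J2: C=24, w×C=2×24=48
  J3: C=37, w×C=10×37=370
Sum w×C = 502
Sum w = 18
Weighted avg = 502/18
= 27.89


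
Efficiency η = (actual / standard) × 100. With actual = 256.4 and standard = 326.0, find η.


Efficiency = (actual / standard) × 100
= (256.4 / 326.0) × 100
= 78.7%


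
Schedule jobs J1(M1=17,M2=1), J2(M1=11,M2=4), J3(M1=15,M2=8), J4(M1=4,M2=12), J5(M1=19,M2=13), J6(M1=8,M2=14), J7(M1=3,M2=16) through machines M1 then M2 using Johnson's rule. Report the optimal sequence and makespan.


Johnson's rule:
Group 1 (M1≤M2, sort by M1): ['J7', 'J4', 'J6']
Group 2 (M1>M2, sort desc M2): ['J5', 'J3', 'J2', 'J1']
Sequence: J7 → J4 → J6 → J5 → J3 → J2 → J1
Makespan calculation:
  J7: M1 done=3, M2 done=19
  J4: M1 done=7, M2 done=31
  J6: M1 done=15, M2 done=45
  J5: M1 done=34, M2 done=58
  J3: M1 done=49, M2 done=66
  J2: M1 done=60, M2 done=70
  J1: M1 done=77, M2 done=78
= Sequence: J7 → J4 → J6 → J5 → J3 → J2 → J1, Makespan: 78


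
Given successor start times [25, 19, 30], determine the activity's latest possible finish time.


LF = min of all successor start times
Successors start at: [25, 19, 30]
LF = min(25, 19, 30)
= 19


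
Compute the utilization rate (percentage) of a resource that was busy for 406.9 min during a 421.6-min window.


Utilization = busy / total × 100
= 406.9 / 421.6 × 100
= 96.5%


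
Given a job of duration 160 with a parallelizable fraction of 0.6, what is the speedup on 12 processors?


Amdahl's law: T_p = T × ((1-p) + p/N)
= 160 × ((1-0.6) + 0.6/12)
= 160 × (0.40 + 0.0500)
= 160 × 0.4500
= 72.00
Speedup = 160/72.00
= 2.22×


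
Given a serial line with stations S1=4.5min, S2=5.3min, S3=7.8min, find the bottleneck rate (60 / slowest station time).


Bottleneck = longest station time
Station times: [4.5, 5.3, 7.8]
Max = 7.8 min
Rate = 60 / 7.8
= 7.69 units/hour (bottleneck: 7.8min)


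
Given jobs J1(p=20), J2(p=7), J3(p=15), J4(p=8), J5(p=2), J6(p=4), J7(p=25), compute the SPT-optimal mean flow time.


SPT order: J5 → J6 → J2 → J4 → J3 → J1 → J7
Completion times:
  J5: C=2
  J6: C=6
  J2: C=13
  J4: C=21
  J3: C=36
  J1: C=56
  J7: C=81
Sum = 215, n = 7
Mean flow = 215/7
= 30.71


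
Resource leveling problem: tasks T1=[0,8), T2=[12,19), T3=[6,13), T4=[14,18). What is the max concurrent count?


Check each time point for overlaps:
  t=6: 2 tasks active (T1, T3)
Max concurrent = 2


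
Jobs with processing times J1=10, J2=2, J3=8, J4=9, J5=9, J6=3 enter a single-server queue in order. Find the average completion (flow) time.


Completion times:
  J1: completes at 10
  J2: completes at 12
  J3: completes at 20
  J4: completes at 29
  J5: completes at 38
  J6: completes at 41
Sum = 150
Average = 150/6
= 25.00


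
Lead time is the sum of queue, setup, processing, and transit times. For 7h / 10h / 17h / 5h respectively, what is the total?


Lead time = queue + setup + processing + transit
= 7 + 10 + 17 + 5
= 39 hours


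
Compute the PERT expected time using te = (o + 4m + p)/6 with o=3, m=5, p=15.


te = (o + 4m + p) / 6
= (3 + 4×5 + 15) / 6
= (3 + 20 + 15) / 6
= 38 / 6
= 6.33


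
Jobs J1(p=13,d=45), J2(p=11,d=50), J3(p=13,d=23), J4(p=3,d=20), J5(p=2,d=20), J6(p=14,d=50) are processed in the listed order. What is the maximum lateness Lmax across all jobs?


Lateness per job (L = C - d):
  J1: C=13, d=45, L=-32
  J2: C=24, d=50, L=-26
  J3: C=37, d=23, L=14
  J4: C=40, d=20, L=20
  J5: C=42, d=20, L=22
  J6: C=56, d=50, L=6
Lmax = max(-32, -26, 14, 20, 22, 6)
= 22


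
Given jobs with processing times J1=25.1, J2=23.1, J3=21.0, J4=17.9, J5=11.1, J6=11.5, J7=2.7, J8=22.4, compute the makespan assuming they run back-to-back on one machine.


Sequential makespan: sum all processing times
= 25.1 + 23.1 + 21.0 + 17.9 + 11.1 + 11.5 + 2.7 + 22.4
= 134.8 time units


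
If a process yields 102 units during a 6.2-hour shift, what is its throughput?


Throughput = units / time
= 102 / 6.2
= 16.5 units/hour


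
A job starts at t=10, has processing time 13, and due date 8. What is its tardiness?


Completion = start + processing = 10 + 13 = 23
Tardiness = max(0, C - d) = max(0, 23 - 8)
= max(0, 15)
= 15


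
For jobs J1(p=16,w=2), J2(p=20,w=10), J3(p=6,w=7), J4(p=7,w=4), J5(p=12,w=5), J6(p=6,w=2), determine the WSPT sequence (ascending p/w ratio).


WSPT (Smith's rule): sort by p/w ascending
  J3: p/w = 6/7 = 0.857
  J4: p/w = 7/4 = 1.750
  J2: p/w = 20/10 = 2.000
  J5: p/w = 12/5 = 2.400
  J6: p/w = 6/2 = 3.000
  J1: p/w = 16/2 = 8.000
Order: J3 → J4 → J2 → J5 → J6 → J1


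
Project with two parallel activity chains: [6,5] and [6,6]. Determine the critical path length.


Path A: 6 + 5 = 11
Path B: 6 + 6 = 12
Critical path = longest = max(11, 12)
= 12 (Path B)


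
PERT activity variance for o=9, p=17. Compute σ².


σ² = ((p - o) / 6)² = (p - o)² / 36
= (17 - 9)² / 36
= 8² / 36
= 64 / 36
= 1.7778


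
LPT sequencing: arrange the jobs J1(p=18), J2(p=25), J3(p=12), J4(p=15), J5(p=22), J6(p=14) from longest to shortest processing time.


LPT: sort by longest processing time first
  J2: p=25
  J5: p=22
  J1: p=18
  J4: p=15
  J6: p=14
  J3: p=12
Order: J2 → J5 → J1 → J4 → J6 → J3


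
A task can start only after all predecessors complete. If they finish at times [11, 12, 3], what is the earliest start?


ES = max of all predecessor completion times
Predecessors: [11, 12, 3]
ES = max(11, 12, 3)
= 12


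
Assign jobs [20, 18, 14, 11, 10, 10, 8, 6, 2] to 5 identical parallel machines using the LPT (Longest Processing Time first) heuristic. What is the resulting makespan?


Jobs (LPT sorted): [20, 18, 14, 11, 10, 10, 8, 6, 2]
Machines: 5
  J=20 → Machine 1 (load: 0+20=20)
  J=18 → Machine 2 (load: 0+18=18)
  J=14 → Machine 3 (load: 0+14=14)
  J=11 → Machine 4 (load: 0+11=11)
  J=10 → Machine 5 (load: 0+10=10)
  J=10 → Machine 5 (load: 10+10=20)
  J=8 → Machine 4 (load: 11+8=19)
  J=6 → Machine 3 (load: 14+6=20)
  J=2 → Machine 2 (load: 18+2=20)
Machine loads: [20, 20, 20, 19, 20]
Makespan = max = 20 time units


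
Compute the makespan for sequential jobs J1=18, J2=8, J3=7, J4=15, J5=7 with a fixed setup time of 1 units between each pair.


Makespan = Σ processing + (n-1) × setup
= (18 + 8 + 7 + 15 + 7) + (5-1)×1
= 55 + 4
= 59 time units


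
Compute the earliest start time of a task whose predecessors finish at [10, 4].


ES = max of all predecessor completion times
Predecessors: [10, 4]
ES = max(10, 4)
= 10


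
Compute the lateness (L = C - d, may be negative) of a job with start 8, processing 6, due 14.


Completion = 8 + 6 = 14
Lateness = C - d = 14 - 14
= 0


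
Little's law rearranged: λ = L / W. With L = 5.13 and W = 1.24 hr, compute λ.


Little's law: L = λW → λ = L / W
= 5.13 / 1.24
= 4.14 per hour


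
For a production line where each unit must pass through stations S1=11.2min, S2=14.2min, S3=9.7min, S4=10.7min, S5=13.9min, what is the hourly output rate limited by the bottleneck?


Bottleneck = longest station time
Station times: [11.2, 14.2, 9.7, 10.7, 13.9]
Max = 14.2 min
Rate = 60 / 14.2
= 4.23 units/hour (bottleneck: 14.2min)


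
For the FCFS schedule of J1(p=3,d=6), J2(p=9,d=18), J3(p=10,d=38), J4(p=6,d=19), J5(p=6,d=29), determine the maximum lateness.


Lateness per job (L = C - d):
  J1: C=3, d=6, L=-3
  J2: C=12, d=18, L=-6
  J3: C=22, d=38, L=-16
  J4: C=28, d=19, L=9
  J5: C=34, d=29, L=5
Lmax = max(-3, -6, -16, 9, 5)
= 9


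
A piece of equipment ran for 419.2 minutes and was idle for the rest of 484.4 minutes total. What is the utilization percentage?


Utilization = busy / total × 100
= 419.2 / 484.4 × 100
= 86.5%


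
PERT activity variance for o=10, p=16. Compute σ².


σ² = ((p - o) / 6)² = (p - o)² / 36
= (16 - 10)² / 36
= 6² / 36
= 36 / 36
= 1.0000


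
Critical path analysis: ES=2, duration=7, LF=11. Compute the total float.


EF = ES + duration = 2 + 7 = 9
LS = LF - duration = 11 - 7 = 4
Total Float = LF - EF = 11 - 9
(or LS - ES = 4 - 2)
= 2


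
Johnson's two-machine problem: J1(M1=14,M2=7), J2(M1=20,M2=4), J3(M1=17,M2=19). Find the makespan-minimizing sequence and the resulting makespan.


Johnson's rule:
Group 1 (M1≤M2, sort by M1): ['J3']
Group 2 (M1>M2, sort desc M2): ['J1', 'J2']
Sequence: J3 → J1 → J2
Makespan calculation:
  J3: M1 done=17, M2 done=36
  J1: M1 done=31, M2 done=43
  J2: M1 done=51, M2 done=55
= Sequence: J3 → J1 → J2, Makespan: 55


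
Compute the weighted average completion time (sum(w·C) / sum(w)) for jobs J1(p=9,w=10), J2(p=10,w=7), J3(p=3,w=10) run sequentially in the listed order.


Completion times:
  J1: C=9, w×C=10×9=90
  J2: C=19, w×C=7×19=133
  J3: C=22, w×C=10×22=220
Sum w×C = 443
Sum w = 27
Weighted avg = 443/27
= 16.41


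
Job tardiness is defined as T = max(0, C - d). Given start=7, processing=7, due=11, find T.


Completion = start + processing = 7 + 7 = 14
Tardiness = max(0, C - d) = max(0, 14 - 11)
= max(0, 3)
= 3


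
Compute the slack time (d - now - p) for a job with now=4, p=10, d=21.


Slack = due - current_time - processing
= 21 - 4 - 10
= 7


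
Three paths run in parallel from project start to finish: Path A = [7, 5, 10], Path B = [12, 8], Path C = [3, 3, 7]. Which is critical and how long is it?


Path A: 7 + 5 + 10 = 22
Path B: 12 + 8 = 20
Path C: 3 + 3 + 7 = 13
Critical path = longest = max(22, 20, 13)
= 22 (Path A)


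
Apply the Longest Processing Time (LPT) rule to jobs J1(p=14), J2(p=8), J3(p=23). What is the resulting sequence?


LPT: sort by longest processing time first
  J3: p=23
  J1: p=14
  J2: p=8
Order: J3 → J1 → J2


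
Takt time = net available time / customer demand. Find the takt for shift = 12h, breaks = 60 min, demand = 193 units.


Available = 12×60 - 60 = 660 min
Takt time = 660 / 193
= 3.42 min/unit


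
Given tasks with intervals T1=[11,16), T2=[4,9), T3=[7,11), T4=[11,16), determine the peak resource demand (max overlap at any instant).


Check each time point for overlaps:
  t=7: 2 tasks active (T2, T3)
Max concurrent = 2


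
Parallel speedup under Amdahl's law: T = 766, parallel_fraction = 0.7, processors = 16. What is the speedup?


Amdahl's law: T_p = T × ((1-p) + p/N)
= 766 × ((1-0.7) + 0.7/16)
= 766 × (0.30 + 0.0437)
= 766 × 0.3438
= 263.31
Speedup = 766/263.31
= 2.91×


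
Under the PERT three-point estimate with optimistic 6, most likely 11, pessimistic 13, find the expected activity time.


te = (o + 4m + p) / 6
= (6 + 4×11 + 13) / 6
= (6 + 44 + 13) / 6
= 63 / 6
= 10.50


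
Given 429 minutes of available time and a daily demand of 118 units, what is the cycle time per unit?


Cycle time = available time / demand
= 429 / 118
= 3.64 min/unit


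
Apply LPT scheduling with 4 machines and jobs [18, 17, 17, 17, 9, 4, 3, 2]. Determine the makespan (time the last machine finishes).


Jobs (LPT sorted): [18, 17, 17, 17, 9, 4, 3, 2]
Machines: 4
  J=18 → Machine 1 (load: 0+18=18)
  J=17 → Machine 2 (load: 0+17=17)
  J=17 → Machine 3 (load: 0+17=17)
  J=17 → Machine 4 (load: 0+17=17)
  J=9 → Machine 2 (load: 17+9=26)
  J=4 → Machine 3 (load: 17+4=21)
  J=3 → Machine 4 (load: 17+3=20)
  J=2 → Machine 1 (load: 18+2=20)
Machine loads: [20, 26, 21, 20]
Makespan = max = 26 time units


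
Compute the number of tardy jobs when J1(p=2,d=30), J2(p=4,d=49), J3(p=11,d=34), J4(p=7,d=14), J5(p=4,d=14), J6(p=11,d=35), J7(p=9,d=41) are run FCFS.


Completion vs due date:
  J1: C=2, d=30 → on time
  J2: C=6, d=49 → on time
  J3: C=17, d=34 → on time
  J4: C=24, d=14 → TARDY
  J5: C=28, d=14 → TARDY
  J6: C=39, d=35 → TARDY
  J7: C=48, d=41 → TARDY
Tardy jobs: J4, J5, J6, J7
Count = 4


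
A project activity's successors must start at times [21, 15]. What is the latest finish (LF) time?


LF = min of all successor start times
Successors start at: [21, 15]
LF = min(21, 15)
= 15


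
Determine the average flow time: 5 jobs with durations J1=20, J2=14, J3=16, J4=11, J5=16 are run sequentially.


Completion times:
  J1: completes at 20
  J2: completes at 34
  J3: completes at 50
  J4: completes at 61
  J5: completes at 77
Sum = 242
Average = 242/5
= 48.40
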